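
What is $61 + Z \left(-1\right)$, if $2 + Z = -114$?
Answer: $177$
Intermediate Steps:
$Z = -116$ ($Z = -2 - 114 = -116$)
$61 + Z \left(-1\right) = 61 - -116 = 61 + 116 = 177$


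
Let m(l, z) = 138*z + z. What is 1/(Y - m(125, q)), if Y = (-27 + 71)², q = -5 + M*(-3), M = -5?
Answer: 1/546 ≈ 0.0018315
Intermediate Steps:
q = 10 (q = -5 - 5*(-3) = -5 + 15 = 10)
m(l, z) = 139*z
Y = 1936 (Y = 44² = 1936)
1/(Y - m(125, q)) = 1/(1936 - 139*10) = 1/(1936 - 1*1390) = 1/(1936 - 1390) = 1/546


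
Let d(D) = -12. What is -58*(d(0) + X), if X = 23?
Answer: -638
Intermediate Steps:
-58*(d(0) + X) = -58*(-12 + 23) = -58*11 = -638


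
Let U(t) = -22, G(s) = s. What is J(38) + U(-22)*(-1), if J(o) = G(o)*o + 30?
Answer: 1496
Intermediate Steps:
J(o) = 30 + o**2 (J(o) = o*o + 30 = o**2 + 30 = 30 + o**2)
J(38) + U(-22)*(-1) = (30 + 38**2) - 22*(-1) = (30 + 1444) + 22 = 1474 + 22 = 1496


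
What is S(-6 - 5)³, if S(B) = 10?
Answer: 1000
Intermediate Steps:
S(-6 - 5)³ = 10³ = 1000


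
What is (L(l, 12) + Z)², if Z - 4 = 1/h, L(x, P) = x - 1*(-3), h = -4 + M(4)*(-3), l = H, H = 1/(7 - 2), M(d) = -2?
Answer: 5929/100 ≈ 59.290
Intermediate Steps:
H = ⅕ (H = 1/5 = ⅕ ≈ 0.20000)
l = ⅕ ≈ 0.20000
h = 2 (h = -4 - 2*(-3) = -4 + 6 = 2)
L(x, P) = 3 + x (L(x, P) = x + 3 = 3 + x)
Z = 9/2 (Z = 4 + 1/2 = 4 + ½ = 9/2 ≈ 4.5000)
(L(l, 12) + Z)² = ((3 + ⅕) + 9/2)² = (16/5 + 9/2)² = (77/10)² = 5929/100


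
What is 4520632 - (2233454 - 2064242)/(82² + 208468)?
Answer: 243200918033/53798 ≈ 4.5206e+6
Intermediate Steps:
4520632 - (2233454 - 2064242)/(82² + 208468) = 4520632 - 169212/(6724 + 208468) = 4520632 - 169212/215192 = 4520632 - 1*42303/53798 = 4520632 - 42303/53798 = 243200918033/53798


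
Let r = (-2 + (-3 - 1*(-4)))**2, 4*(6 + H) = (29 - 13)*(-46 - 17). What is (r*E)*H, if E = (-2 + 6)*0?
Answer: 0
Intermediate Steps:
H = -258 (H = -6 + ((29 - 13)*(-46 - 17))/4 = -6 + (16*(-63))/4 = -6 + (1/4)*(-1008) = -6 - 252 = -258)
r = 1 (r = (-2 + (-3 + 4))**2 = (-2 + 1)**2 = (-1)**2 = 1)
E = 0 (E = 4*0 = 0)
(r*E)*H = (1*0)*(-258) = 0*(-258) = 0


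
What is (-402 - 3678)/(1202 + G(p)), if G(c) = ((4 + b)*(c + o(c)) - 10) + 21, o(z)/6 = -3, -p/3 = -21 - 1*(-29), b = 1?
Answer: -240/59 ≈ -4.0678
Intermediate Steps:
p = -24 (p = -3*(-21 - 1*(-29)) = -3*(-21 + 29) = -3*8 = -24)
o(z) = -18 (o(z) = 6*(-3) = -18)
G(c) = -79 + 5*c (G(c) = ((4 + 1)*(c - 18) - 10) + 21 = (5*(-18 + c) - 10) + 21 = ((-90 + 5*c) - 10) + 21 = (-100 + 5*c) + 21 = -79 + 5*c)
(-402 - 3678)/(1202 + G(p)) = (-402 - 3678)/(1202 + (-79 + 5*(-24))) = -4080/(1202 + (-79 - 120)) = -4080/(1202 - 199) = -4080/1003 = -4080*1/1003 = -240/59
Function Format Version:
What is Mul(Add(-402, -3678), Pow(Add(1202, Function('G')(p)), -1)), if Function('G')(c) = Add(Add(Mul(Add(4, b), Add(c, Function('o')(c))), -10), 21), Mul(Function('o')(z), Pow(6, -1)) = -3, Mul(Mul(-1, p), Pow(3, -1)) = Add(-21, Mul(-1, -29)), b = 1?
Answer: Rational(-240, 59) ≈ -4.0678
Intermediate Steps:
p = -24 (p = Mul(-3, Add(-21, Mul(-1, -29))) = Mul(-3, Add(-21, 29)) = Mul(-3, 8) = -24)
Function('o')(z) = -18 (Function('o')(z) = Mul(6, -3) = -18)
Function('G')(c) = Add(-79, Mul(5, c)) (Function('G')(c) = Add(Add(Mul(Add(4, 1), Add(c, -18)), -10), 21) = Add(Add(Mul(5, Add(-18, c)), -10), 21) = Add(Add(Add(-90, Mul(5, c)), -10), 21) = Add(Add(-100, Mul(5, c)), 21) = Add(-79, Mul(5, c)))
Mul(Add(-402, -3678), Pow(Add(1202, Function('G')(p)), -1)) = Mul(Add(-402, -3678), Pow(Add(1202, Add(-79, Mul(5, -24))), -1)) = Mul(-4080, Pow(Add(1202, Add(-79, -120)), -1)) = Mul(-4080, Pow(Add(1202, -199), -1)) = Mul(-4080, Pow(1003, -1)) = Mul(-4080, Rational(1, 1003)) = Rational(-240, 59)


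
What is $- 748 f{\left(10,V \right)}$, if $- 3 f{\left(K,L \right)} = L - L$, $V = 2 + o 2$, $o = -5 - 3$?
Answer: $0$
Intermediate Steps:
$o = -8$ ($o = -5 - 3 = -8$)
$V = -14$ ($V = 2 - 16 = -14$)
$f{\left(K,L \right)} = 0$ ($f{\left(K,L \right)} = - \frac{L - L}{3} = \left(- \frac{1}{3}\right) 0 = 0$)
$- 748 f{\left(10,V \right)} = \left(-748\right) 0 = 0$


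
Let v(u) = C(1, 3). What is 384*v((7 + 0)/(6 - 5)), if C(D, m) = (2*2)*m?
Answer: 4608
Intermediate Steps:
C(D, m) = 4*m
v(u) = 12 (v(u) = 4*3 = 12)
384*v((7 + 0)/(6 - 5)) = 384*12 = 4608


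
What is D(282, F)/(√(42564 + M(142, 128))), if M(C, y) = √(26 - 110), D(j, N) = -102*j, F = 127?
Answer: -14382*√2/√(21282 + I*√21) ≈ -139.42 + 0.015011*I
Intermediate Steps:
M(C, y) = 2*I*√21 (M(C, y) = √(-84) = 2*I*√21)
D(282, F)/(√(42564 + M(142, 128))) = (-102*282)/(√(42564 + 2*I*√21)) = -28764/√(42564 + 2*I*√21)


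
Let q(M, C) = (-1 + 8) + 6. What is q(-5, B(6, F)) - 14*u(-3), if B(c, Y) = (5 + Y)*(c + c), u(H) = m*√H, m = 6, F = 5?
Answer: 13 - 84*I*√3 ≈ 13.0 - 145.49*I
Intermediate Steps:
u(H) = 6*√H
B(c, Y) = 2*c*(5 + Y) (B(c, Y) = (5 + Y)*(2*c) = 2*c*(5 + Y))
q(M, C) = 13 (q(M, C) = 7 + 6 = 13)
q(-5, B(6, F)) - 14*u(-3) = 13 - 84*√(-3) = 13 - 84*I*√3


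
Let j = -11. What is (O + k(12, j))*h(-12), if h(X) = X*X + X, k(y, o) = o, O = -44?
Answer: -7260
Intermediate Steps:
h(X) = X + X**2 (h(X) = X**2 + X = X + X**2)
(O + k(12, j))*h(-12) = (-44 - 11)*(-12*(1 - 12)) = -(-660)*(-11) = -55*132 = -7260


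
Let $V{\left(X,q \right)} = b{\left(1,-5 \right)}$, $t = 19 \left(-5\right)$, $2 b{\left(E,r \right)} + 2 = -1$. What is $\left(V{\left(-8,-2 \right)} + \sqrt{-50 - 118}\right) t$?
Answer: $\frac{285}{2} - 190 i \sqrt{42} \approx 142.5 - 1231.3 i$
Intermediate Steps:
$b{\left(E,r \right)} = - \frac{3}{2}$ ($b{\left(E,r \right)} = -1 + \frac{1}{2} \left(-1\right) = -1 - \frac{1}{2} = - \frac{3}{2}$)
$t = -95$
$V{\left(X,q \right)} = - \frac{3}{2}$
$\left(V{\left(-8,-2 \right)} + \sqrt{-50 - 118}\right) t = \left(- \frac{3}{2} + \sqrt{-50 - 118}\right) \left(-95\right) = \left(- \frac{3}{2} + \sqrt{-168}\right) \left(-95\right) = \left(- \frac{3}{2} + 2 i \sqrt{42}\right) \left(-95\right) = \frac{285}{2} - 190 i \sqrt{42}$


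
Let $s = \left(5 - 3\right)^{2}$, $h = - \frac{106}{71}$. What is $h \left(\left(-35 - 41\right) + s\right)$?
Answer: $\frac{7632}{71} \approx 107.49$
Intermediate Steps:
$h = - \frac{106}{71}$ ($h = \left(-106\right) \frac{1}{71} = - \frac{106}{71} \approx -1.493$)
$s = 4$ ($s = 2^{2} = 4$)
$h \left(\left(-35 - 41\right) + s\right) = - \frac{106 \left(\left(-35 - 41\right) + 4\right)}{71} = - \frac{106 \left(-76 + 4\right)}{71} = \left(- \frac{106}{71}\right) \left(-72\right) = \frac{7632}{71}$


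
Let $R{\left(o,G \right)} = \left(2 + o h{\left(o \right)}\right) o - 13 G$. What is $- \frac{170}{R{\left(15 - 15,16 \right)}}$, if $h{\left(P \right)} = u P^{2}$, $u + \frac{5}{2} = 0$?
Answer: $\frac{85}{104} \approx 0.81731$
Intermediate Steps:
$u = - \frac{5}{2}$ ($u = - \frac{5}{2} + 0 = - \frac{5}{2} \approx -2.5$)
$h{\left(P \right)} = - \frac{5 P^{2}}{2}$
$R{\left(o,G \right)} = - 13 G + o \left(2 - \frac{5 o^{3}}{2}\right)$ ($R{\left(o,G \right)} = \left(2 + o \left(- \frac{5 o^{2}}{2}\right)\right) o - 13 G = \left(2 - \frac{5 o^{3}}{2}\right) o - 13 G = o \left(2 - \frac{5 o^{3}}{2}\right) - 13 G = - 13 G + o \left(2 - \frac{5 o^{3}}{2}\right)$)
$- \frac{170}{R{\left(15 - 15,16 \right)}} = - \frac{170}{\left(-13\right) 16 + 2 \left(15 - 15\right) - \frac{5 \left(15 - 15\right)^{4}}{2}} = - \frac{170}{-208 + 2 \cdot 0 - \frac{5 \cdot 0^{4}}{2}} = - \frac{170}{-208 + 0 - 0} = - \frac{170}{-208 + 0 + 0} = - \frac{170}{-208} = \left(-170\right) \left(- \frac{1}{208}\right) = \frac{85}{104}$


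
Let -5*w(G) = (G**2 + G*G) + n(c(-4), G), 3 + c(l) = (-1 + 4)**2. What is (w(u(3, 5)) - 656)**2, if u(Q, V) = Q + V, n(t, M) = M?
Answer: 11669056/25 ≈ 4.6676e+5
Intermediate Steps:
c(l) = 6 (c(l) = -3 + (-1 + 4)**2 = -3 + 3**2 = -3 + 9 = 6)
w(G) = -2*G**2/5 - G/5 (w(G) = -((G**2 + G*G) + G)/5 = -((G**2 + G**2) + G)/5 = -(2*G**2 + G)/5 = -(G + 2*G**2)/5 = -2*G**2/5 - G/5)
(w(u(3, 5)) - 656)**2 = ((3 + 5)*(-1 - 2*(3 + 5))/5 - 656)**2 = ((1/5)*8*(-1 - 2*8) - 656)**2 = ((1/5)*8*(-1 - 16) - 656)**2 = ((1/5)*8*(-17) - 656)**2 = (-136/5 - 656)**2 = (-3416/5)**2 = 11669056/25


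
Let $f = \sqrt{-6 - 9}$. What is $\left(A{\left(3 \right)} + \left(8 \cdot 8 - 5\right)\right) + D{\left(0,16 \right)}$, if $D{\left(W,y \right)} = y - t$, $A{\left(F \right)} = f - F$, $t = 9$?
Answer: $63 + i \sqrt{15} \approx 63.0 + 3.873 i$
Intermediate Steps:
$f = i \sqrt{15}$ ($f = \sqrt{-15} = i \sqrt{15} \approx 3.873 i$)
$A{\left(F \right)} = - F + i \sqrt{15}$ ($A{\left(F \right)} = i \sqrt{15} - F = - F + i \sqrt{15}$)
$D{\left(W,y \right)} = -9 + y$ ($D{\left(W,y \right)} = y - 9 = -9 + y$)
$\left(A{\left(3 \right)} + \left(8 \cdot 8 - 5\right)\right) + D{\left(0,16 \right)} = \left(\left(\left(-1\right) 3 + i \sqrt{15}\right) + \left(8 \cdot 8 - 5\right)\right) + \left(-9 + 16\right) = \left(\left(-3 + i \sqrt{15}\right) + \left(64 - 5\right)\right) + 7 = \left(\left(-3 + i \sqrt{15}\right) + 59\right) + 7 = \left(56 + i \sqrt{15}\right) + 7 = 63 + i \sqrt{15}$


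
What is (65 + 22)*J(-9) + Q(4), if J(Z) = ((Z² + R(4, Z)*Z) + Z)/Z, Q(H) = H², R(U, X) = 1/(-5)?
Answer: -3487/5 ≈ -697.40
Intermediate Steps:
R(U, X) = -⅕
J(Z) = (Z² + 4*Z/5)/Z (J(Z) = ((Z² - Z/5) + Z)/Z = (Z² + 4*Z/5)/Z)
(65 + 22)*J(-9) + Q(4) = (65 + 22)*(⅘ - 9) + 4² = 87*(-41/5) + 16 = -3567/5 + 16 = -3487/5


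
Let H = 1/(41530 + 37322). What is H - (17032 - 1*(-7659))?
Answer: -1946934731/78852 ≈ -24691.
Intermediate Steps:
H = 1/78852 ≈ 1.2682e-5
H - (17032 - 1*(-7659)) = 1/78852 - (17032 - 1*(-7659)) = 1/78852 - (17032 + 7659) = 1/78852 - 1*24691 = 1/78852 - 24691 = -1946934731/78852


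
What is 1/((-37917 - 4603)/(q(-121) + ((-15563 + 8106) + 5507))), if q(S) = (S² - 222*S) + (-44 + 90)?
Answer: -39599/42520 ≈ -0.93130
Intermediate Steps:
q(S) = 46 + S² - 222*S (q(S) = (S² - 222*S) + 46 = 46 + S² - 222*S)
1/((-37917 - 4603)/(q(-121) + ((-15563 + 8106) + 5507))) = 1/((-37917 - 4603)/((46 + (-121)² - 222*(-121)) + ((-15563 + 8106) + 5507))) = 1/(-42520/((46 + 14641 + 26862) + (-7457 + 5507))) = 1/(-42520/(41549 - 1950)) = 1/(-42520/39599) = -39599/42520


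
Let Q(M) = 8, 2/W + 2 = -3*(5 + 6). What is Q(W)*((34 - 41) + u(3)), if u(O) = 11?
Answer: 32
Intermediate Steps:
W = -2/35 (W = 2/(-2 - 3*(5 + 6)) = 2/(-2 - 3*11) = 2/(-2 - 33) = 2/(-35) = 2*(-1/35) = -2/35 ≈ -0.057143)
Q(W)*((34 - 41) + u(3)) = 8*((34 - 41) + 11) = 8*(-7 + 11) = 8*4 = 32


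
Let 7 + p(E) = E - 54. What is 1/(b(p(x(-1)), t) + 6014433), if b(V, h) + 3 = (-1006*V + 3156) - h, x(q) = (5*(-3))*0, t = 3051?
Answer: 1/6075901 ≈ 1.6458e-7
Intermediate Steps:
x(q) = 0 (x(q) = -15*0 = 0)
p(E) = -61 + E (p(E) = -7 + (E - 54) = -7 + (-54 + E) = -61 + E)
b(V, h) = 3153 - h - 1006*V (b(V, h) = -3 + ((-1006*V + 3156) - h) = -3 + ((3156 - 1006*V) - h) = -3 + (3156 - h - 1006*V) = 3153 - h - 1006*V)
1/(b(p(x(-1)), t) + 6014433) = 1/((3153 - 1*3051 - 1006*(-61 + 0)) + 6014433) = 1/((3153 - 3051 - 1006*(-61)) + 6014433) = 1/((3153 - 3051 + 61366) + 6014433) = 1/(61468 + 6014433) = 1/6075901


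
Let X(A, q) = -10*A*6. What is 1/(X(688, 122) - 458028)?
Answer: -1/499308 ≈ -2.0028e-6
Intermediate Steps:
X(A, q) = -60*A
1/(X(688, 122) - 458028) = 1/(-60*688 - 458028) = 1/(-41280 - 458028) = 1/(-499308) = -1/499308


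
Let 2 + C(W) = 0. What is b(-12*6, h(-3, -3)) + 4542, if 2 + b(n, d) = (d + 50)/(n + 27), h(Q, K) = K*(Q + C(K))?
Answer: 40847/9 ≈ 4538.6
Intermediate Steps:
C(W) = -2 (C(W) = -2 + 0 = -2)
h(Q, K) = K*(-2 + Q) (h(Q, K) = K*(Q - 2) = K*(-2 + Q))
b(n, d) = -2 + (50 + d)/(27 + n) (b(n, d) = -2 + (d + 50)/(n + 27) = -2 + (50 + d)/(27 + n))
b(-12*6, h(-3, -3)) + 4542 = (-4 - 3*(-2 - 3) - (-24)*6)/(27 - 12*6) + 4542 = (-4 - 3*(-5) - 2*(-72))/(27 - 72) + 4542 = (-4 + 15 + 144)/(-45) + 4542 = -1/45*155 + 4542 = -31/9 + 4542 = 40847/9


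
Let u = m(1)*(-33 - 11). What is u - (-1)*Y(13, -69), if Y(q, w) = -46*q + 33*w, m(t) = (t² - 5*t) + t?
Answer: -2743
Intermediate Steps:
m(t) = t² - 4*t
u = 132 (u = (1*(-4 + 1))*(-33 - 11) = (1*(-3))*(-44) = -3*(-44) = 132)
u - (-1)*Y(13, -69) = 132 - (-1)*(-46*13 + 33*(-69)) = 132 - (-1)*(-598 - 2277) = 132 - (-1)*(-2875) = 132 - 1*2875 = 132 - 2875 = -2743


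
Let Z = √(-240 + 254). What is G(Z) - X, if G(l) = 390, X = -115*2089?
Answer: 240625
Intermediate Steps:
X = -240235
Z = √14 ≈ 3.7417
G(Z) - X = 390 - 1*(-240235) = 390 + 240235 = 240625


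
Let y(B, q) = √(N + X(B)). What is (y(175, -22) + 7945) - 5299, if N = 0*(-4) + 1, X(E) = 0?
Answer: 2647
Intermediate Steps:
N = 1 (N = 0 + 1 = 1)
y(B, q) = 1 (y(B, q) = √(1 + 0) = √1 = 1)
(y(175, -22) + 7945) - 5299 = (1 + 7945) - 5299 = 7946 - 5299 = 2647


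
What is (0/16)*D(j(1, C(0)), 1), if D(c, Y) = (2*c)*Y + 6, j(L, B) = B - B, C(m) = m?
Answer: 0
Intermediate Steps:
j(L, B) = 0
D(c, Y) = 6 + 2*Y*c (D(c, Y) = 2*Y*c + 6 = 6 + 2*Y*c)
(0/16)*D(j(1, C(0)), 1) = (0/16)*(6 + 2*1*0) = (0*(1/16))*(6 + 0) = 0*6 = 0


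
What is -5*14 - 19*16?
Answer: -374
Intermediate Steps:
-5*14 - 19*16 = -70 - 304 = -374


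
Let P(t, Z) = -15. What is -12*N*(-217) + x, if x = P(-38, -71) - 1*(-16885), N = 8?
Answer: 37702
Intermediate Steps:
x = 16870 (x = -15 - 1*(-16885) = -15 + 16885 = 16870)
-12*N*(-217) + x = -12*8*(-217) + 16870 = -96*(-217) + 16870 = 20832 + 16870 = 37702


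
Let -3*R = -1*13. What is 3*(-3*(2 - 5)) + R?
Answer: 94/3 ≈ 31.333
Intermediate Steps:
R = 13/3 (R = -(-1)*13/3 = -1/3*(-13) = 13/3 ≈ 4.3333)
3*(-3*(2 - 5)) + R = 3*(-3*(2 - 5)) + 13/3 = 3*(-3*(-3)) + 13/3 = 3*9 + 13/3 = 27 + 13/3 = 94/3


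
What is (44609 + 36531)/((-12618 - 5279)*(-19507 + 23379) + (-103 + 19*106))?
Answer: -81140/69295273 ≈ -0.0011709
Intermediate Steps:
(44609 + 36531)/((-12618 - 5279)*(-19507 + 23379) + (-103 + 19*106)) = 81140/(-17897*3872 + (-103 + 2014)) = 81140/(-69297184 + 1911) = 81140/(-69295273) = 81140*(-1/69295273) = -81140/69295273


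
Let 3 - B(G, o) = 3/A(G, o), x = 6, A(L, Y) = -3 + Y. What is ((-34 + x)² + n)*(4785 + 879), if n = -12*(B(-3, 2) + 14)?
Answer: 3081216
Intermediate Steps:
B(G, o) = 3 - 3/(-3 + o)
n = -240 (n = -12*(3*(-4 + 2)/(-3 + 2) + 14) = -12*(3*(-2)/(-1) + 14) = -12*(3*(-1)*(-2) + 14) = -12*(6 + 14) = -12*20 = -240)
((-34 + x)² + n)*(4785 + 879) = ((-34 + 6)² - 240)*(4785 + 879) = ((-28)² - 240)*5664 = (784 - 240)*5664 = 544*5664 = 3081216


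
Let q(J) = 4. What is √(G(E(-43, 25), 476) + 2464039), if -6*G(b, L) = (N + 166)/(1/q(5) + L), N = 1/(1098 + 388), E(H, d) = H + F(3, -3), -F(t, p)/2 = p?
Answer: 53*√1757370838506310/1415415 ≈ 1569.7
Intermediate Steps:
F(t, p) = -2*p
E(H, d) = 6 + H (E(H, d) = H - 2*(-3) = H + 6 = 6 + H)
N = 1/1486 ≈ 0.00067295
G(b, L) = -246677/(8916*(¼ + L)) (G(b, L) = -(1/1486 + 166)/(6*(1/4 + L)) = -246677/(8916*(¼ + L)))
√(G(E(-43, 25), 476) + 2464039) = √(-246677/(2229 + 8916*476) + 2464039) = √(-246677/(2229 + 4244016) + 2464039) = √(-246677/4246245 + 2464039) = √(10462913036878/4246245) = 53*√1757370838506310/1415415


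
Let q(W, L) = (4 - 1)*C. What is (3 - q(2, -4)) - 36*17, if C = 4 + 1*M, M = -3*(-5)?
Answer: -666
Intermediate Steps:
M = 15
C = 19 (C = 4 + 1*15 = 4 + 15 = 19)
q(W, L) = 57 (q(W, L) = (4 - 1)*19 = 3*19 = 57)
(3 - q(2, -4)) - 36*17 = (3 - 1*57) - 36*17 = (3 - 57) - 612 = -54 - 612 = -666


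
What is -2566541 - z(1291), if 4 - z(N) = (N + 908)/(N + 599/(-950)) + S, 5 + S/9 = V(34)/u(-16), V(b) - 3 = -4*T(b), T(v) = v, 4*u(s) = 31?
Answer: -32513256358276/12667127 ≈ -2.5667e+6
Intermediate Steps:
u(s) = 31/4 (u(s) = (¼)*31 = 31/4)
V(b) = 3 - 4*b
S = -6183/31 (S = -45 + 9*((3 - 4*34)/(31/4)) = -45 + 9*((3 - 136)*(4/31)) = -45 + 9*(-133*4/31) = -45 + 9*(-532/31) = -45 - 4788/31 = -6183/31 ≈ -199.45)
z(N) = 6307/31 - (908 + N)/(-599/950 + N) (z(N) = 4 - ((N + 908)/(N + 599/(-950)) - 6183/31) = 4 - ((908 + N)/(N + 599*(-1/950)) - 6183/31) = 4 - ((908 + N)/(N - 599/950) - 6183/31) = 4 - ((908 + N)/(-599/950 + N) - 6183/31) = 4 - (-6183/31 + (908 + N)/(-599/950 + N)) = 4 + (6183/31 - (908 + N)/(-599/950 + N)) = 6307/31 - (908 + N)/(-599/950 + N))
-2566541 - z(1291) = -2566541 - 3*(-10172831 + 1987400*1291)/(31*(-599 + 950*1291)) = -2566541 - 3*(-10172831 + 2565733400)/(31*(-599 + 1226450)) = -2566541 - 3*2555560569/(31*1225851) = -2566541 - 1*2555560569/12667127 = -2566541 - 2555560569/12667127 = -32513256358276/12667127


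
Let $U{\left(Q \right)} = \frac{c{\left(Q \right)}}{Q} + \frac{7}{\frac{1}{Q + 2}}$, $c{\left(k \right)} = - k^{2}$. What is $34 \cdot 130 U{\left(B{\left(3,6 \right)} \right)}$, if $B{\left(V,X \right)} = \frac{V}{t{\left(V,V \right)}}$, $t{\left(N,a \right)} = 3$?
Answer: $88400$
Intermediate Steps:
$B{\left(V,X \right)} = \frac{V}{3}$
$U{\left(Q \right)} = 14 + 6 Q$ ($U{\left(Q \right)} = \frac{\left(-1\right) Q^{2}}{Q} + \frac{7}{\frac{1}{Q + 2}} = - Q + \frac{7}{\frac{1}{2 + Q}} = - Q + 7 \left(2 + Q\right) = - Q + \left(14 + 7 Q\right) = 14 + 6 Q$)
$34 \cdot 130 U{\left(B{\left(3,6 \right)} \right)} = 34 \cdot 130 \left(14 + 6 \cdot \frac{1}{3} \cdot 3\right) = 4420 \left(14 + 6 \cdot 1\right) = 4420 \left(14 + 6\right) = 4420 \cdot 20 = 88400$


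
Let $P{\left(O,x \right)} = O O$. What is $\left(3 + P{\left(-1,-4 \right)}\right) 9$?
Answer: $36$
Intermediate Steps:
$P{\left(O,x \right)} = O^{2}$
$\left(3 + P{\left(-1,-4 \right)}\right) 9 = \left(3 + \left(-1\right)^{2}\right) 9 = \left(3 + 1\right) 9 = 4 \cdot 9 = 36$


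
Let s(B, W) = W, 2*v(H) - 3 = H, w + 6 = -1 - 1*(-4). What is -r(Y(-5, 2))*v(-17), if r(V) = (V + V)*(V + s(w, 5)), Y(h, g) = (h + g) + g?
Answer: -56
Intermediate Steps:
w = -3 (w = -6 + (-1 - 1*(-4)) = -6 + (-1 + 4) = -6 + 3 = -3)
v(H) = 3/2 + H/2
Y(h, g) = h + 2*g (Y(h, g) = (g + h) + g = h + 2*g)
r(V) = 2*V*(5 + V) (r(V) = (V + V)*(V + 5) = (2*V)*(5 + V) = 2*V*(5 + V))
-r(Y(-5, 2))*v(-17) = -2*(-5 + 2*2)*(5 + (-5 + 2*2))*(3/2 + (½)*(-17)) = -2*(-5 + 4)*(5 + (-5 + 4))*(3/2 - 17/2) = -2*(-1)*(5 - 1)*(-7) = -2*(-1)*4*(-7) = -(-8)*(-7) = -1*56 = -56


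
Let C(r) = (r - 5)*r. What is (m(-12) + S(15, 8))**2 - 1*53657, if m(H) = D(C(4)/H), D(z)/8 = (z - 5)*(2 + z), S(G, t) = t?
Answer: -3839273/81 ≈ -47398.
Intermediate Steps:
C(r) = r*(-5 + r) (C(r) = (-5 + r)*r = r*(-5 + r))
D(z) = 8*(-5 + z)*(2 + z) (D(z) = 8*((z - 5)*(2 + z)) = 8*((-5 + z)*(2 + z)) = 8*(-5 + z)*(2 + z))
m(H) = -80 + 96/H + 128/H**2 (m(H) = -80 - 24*4*(-5 + 4)/H + 8*((4*(-5 + 4))/H)**2 = -80 - 24*4*(-1)/H + 8*((4*(-1))/H)**2 = -80 - (-96)/H + 8*(-4/H)**2 = -80 + 96/H + 8*(16/H**2) = -80 + 96/H + 128/H**2)
(m(-12) + S(15, 8))**2 - 1*53657 = ((-80 + 96/(-12) + 128/(-12)**2) + 8)**2 - 1*53657 = ((-80 + 96*(-1/12) + 128*(1/144)) + 8)**2 - 53657 = ((-80 - 8 + 8/9) + 8)**2 - 53657 = (-784/9 + 8)**2 - 53657 = (-712/9)**2 - 53657 = 506944/81 - 53657 = -3839273/81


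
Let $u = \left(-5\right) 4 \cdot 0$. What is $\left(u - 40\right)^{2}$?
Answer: $1600$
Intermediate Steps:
$u = 0$ ($u = \left(-20\right) 0 = 0$)
$\left(u - 40\right)^{2} = \left(0 - 40\right)^{2} = \left(-40\right)^{2} = 1600$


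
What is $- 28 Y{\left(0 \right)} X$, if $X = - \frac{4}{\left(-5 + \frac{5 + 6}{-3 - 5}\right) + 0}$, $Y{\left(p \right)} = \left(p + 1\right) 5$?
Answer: $- \frac{4480}{51} \approx -87.843$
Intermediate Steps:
$Y{\left(p \right)} = 5 + 5 p$ ($Y{\left(p \right)} = \left(1 + p\right) 5 = 5 + 5 p$)
$X = \frac{32}{51}$ ($X = - \frac{4}{\left(-5 + \frac{11}{-8}\right) + 0} = - \frac{4}{\left(-5 + 11 \left(- \frac{1}{8}\right)\right) + 0} = - \frac{4}{\left(-5 - \frac{11}{8}\right) + 0} = - \frac{4}{- \frac{51}{8} + 0} = - \frac{4}{- \frac{51}{8}} = - \frac{4 \left(-8\right)}{51} = \left(-1\right) \left(- \frac{32}{51}\right) = \frac{32}{51} \approx 0.62745$)
$- 28 Y{\left(0 \right)} X = - 28 \left(5 + 5 \cdot 0\right) \frac{32}{51} = - 28 \left(5 + 0\right) \frac{32}{51} = \left(-28\right) 5 \cdot \frac{32}{51} = \left(-140\right) \frac{32}{51} = - \frac{4480}{51}$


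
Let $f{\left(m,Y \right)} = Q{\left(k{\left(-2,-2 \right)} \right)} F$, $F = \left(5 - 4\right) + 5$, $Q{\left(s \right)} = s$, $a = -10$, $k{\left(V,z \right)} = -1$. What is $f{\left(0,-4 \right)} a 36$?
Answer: $2160$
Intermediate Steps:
$F = 6$ ($F = 1 + 5 = 6$)
$f{\left(m,Y \right)} = -6$ ($f{\left(m,Y \right)} = \left(-1\right) 6 = -6$)
$f{\left(0,-4 \right)} a 36 = \left(-6\right) \left(-10\right) 36 = 60 \cdot 36 = 2160$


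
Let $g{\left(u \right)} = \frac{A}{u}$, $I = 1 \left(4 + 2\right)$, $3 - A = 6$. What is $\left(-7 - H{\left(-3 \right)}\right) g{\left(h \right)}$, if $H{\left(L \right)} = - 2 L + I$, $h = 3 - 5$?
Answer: $- \frac{57}{2} \approx -28.5$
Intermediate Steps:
$A = -3$ ($A = 3 - 6 = -3$)
$I = 6$ ($I = 1 \cdot 6 = 6$)
$h = -2$ ($h = 3 - 5 = -2$)
$H{\left(L \right)} = 6 - 2 L$ ($H{\left(L \right)} = - 2 L + 6 = 6 - 2 L$)
$g{\left(u \right)} = - \frac{3}{u}$
$\left(-7 - H{\left(-3 \right)}\right) g{\left(h \right)} = \left(-7 - \left(6 - -6\right)\right) \left(- \frac{3}{-2}\right) = \left(-7 - \left(6 + 6\right)\right) \left(\left(-3\right) \left(- \frac{1}{2}\right)\right) = \left(-7 - 12\right) \frac{3}{2} = \left(-19\right) \frac{3}{2} = - \frac{57}{2}$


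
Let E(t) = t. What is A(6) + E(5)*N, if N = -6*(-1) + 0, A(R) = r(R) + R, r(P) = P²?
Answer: 72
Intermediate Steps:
A(R) = R + R² (A(R) = R² + R = R + R²)
N = 6 (N = 6 + 0 = 6)
A(6) + E(5)*N = 6*(1 + 6) + 5*6 = 6*7 + 30 = 42 + 30 = 72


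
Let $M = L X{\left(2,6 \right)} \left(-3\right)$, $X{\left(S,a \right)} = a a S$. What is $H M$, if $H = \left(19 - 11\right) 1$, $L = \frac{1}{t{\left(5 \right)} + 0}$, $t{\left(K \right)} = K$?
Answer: $- \frac{1728}{5} \approx -345.6$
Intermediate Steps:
$X{\left(S,a \right)} = S a^{2}$ ($X{\left(S,a \right)} = a^{2} S = S a^{2}$)
$L = \frac{1}{5}$ ($L = \frac{1}{5 + 0} = \frac{1}{5} \approx 0.2$)
$H = 8$ ($H = 8 \cdot 1 = 8$)
$M = - \frac{216}{5}$ ($M = \frac{2 \cdot 6^{2}}{5} \left(-3\right) = \frac{2 \cdot 36}{5} \left(-3\right) = \frac{1}{5} \cdot 72 \left(-3\right) = \frac{72}{5} \left(-3\right) = - \frac{216}{5} \approx -43.2$)
$H M = 8 \left(- \frac{216}{5}\right) = - \frac{1728}{5}$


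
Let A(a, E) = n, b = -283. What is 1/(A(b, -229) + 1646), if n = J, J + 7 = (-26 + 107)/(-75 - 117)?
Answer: 64/104869 ≈ 0.00061029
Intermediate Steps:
J = -475/64 (J = -7 + (-26 + 107)/(-75 - 117) = -7 + 81/(-192) = -7 + 81*(-1/192) = -7 - 27/64 = -475/64 ≈ -7.4219)
n = -475/64 ≈ -7.4219
A(a, E) = -475/64
1/(A(b, -229) + 1646) = 1/(-475/64 + 1646) = 1/(104869/64) = 64/104869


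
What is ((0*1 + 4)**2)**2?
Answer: 256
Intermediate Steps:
((0*1 + 4)**2)**2 = ((0 + 4)**2)**2 = (4**2)**2 = 16**2 = 256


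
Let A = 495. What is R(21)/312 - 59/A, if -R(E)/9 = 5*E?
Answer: -162061/51480 ≈ -3.1480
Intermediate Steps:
R(E) = -45*E
R(21)/312 - 59/A = -45*21/312 - 59/495 = -945*1/312 - 59*1/495 = -315/104 - 59/495 = -162061/51480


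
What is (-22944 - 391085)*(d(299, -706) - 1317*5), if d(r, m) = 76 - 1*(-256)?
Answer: 2588923337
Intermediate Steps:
d(r, m) = 332 (d(r, m) = 76 + 256 = 332)
(-22944 - 391085)*(d(299, -706) - 1317*5) = (-22944 - 391085)*(332 - 1317*5) = -414029*(332 - 6585) = -414029*(-6253) = 2588923337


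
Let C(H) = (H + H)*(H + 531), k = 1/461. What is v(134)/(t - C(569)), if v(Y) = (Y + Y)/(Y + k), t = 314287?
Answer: -123548/57914865575 ≈ -2.1333e-6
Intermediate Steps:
k = 1/461 ≈ 0.0021692
C(H) = 2*H*(531 + H) (C(H) = (2*H)*(531 + H) = 2*H*(531 + H))
v(Y) = 2*Y/(1/461 + Y) (v(Y) = (Y + Y)/(Y + 1/461) = (2*Y)/(1/461 + Y) = 2*Y/(1/461 + Y))
v(134)/(t - C(569)) = (922*134/(1 + 461*134))/(314287 - 2*569*(531 + 569)) = (922*134/(1 + 61774))/(314287 - 2*569*1100) = (922*134/61775)/(314287 - 1*1251800) = (922*134*(1/61775))/(314287 - 1251800) = (123548/61775)/(-937513) = (123548/61775)*(-1/937513) = -123548/57914865575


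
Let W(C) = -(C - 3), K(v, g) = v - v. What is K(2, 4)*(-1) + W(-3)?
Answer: 6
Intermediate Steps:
K(v, g) = 0
W(C) = 3 - C (W(C) = -(-3 + C) = 3 - C)
K(2, 4)*(-1) + W(-3) = 0*(-1) + (3 - 1*(-3)) = 0 + (3 + 3) = 0 + 6 = 6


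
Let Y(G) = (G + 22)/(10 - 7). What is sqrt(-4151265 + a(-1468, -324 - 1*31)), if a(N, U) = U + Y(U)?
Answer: I*sqrt(4151731) ≈ 2037.6*I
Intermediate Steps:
Y(G) = 22/3 + G/3 (Y(G) = (22 + G)/3 = (22 + G)*(1/3) = 22/3 + G/3)
a(N, U) = 22/3 + 4*U/3 (a(N, U) = U + (22/3 + U/3) = 22/3 + 4*U/3)
sqrt(-4151265 + a(-1468, -324 - 1*31)) = sqrt(-4151265 + (22/3 + 4*(-324 - 1*31)/3)) = sqrt(-4151265 + (22/3 + 4*(-324 - 31)/3)) = sqrt(-4151265 + (22/3 + (4/3)*(-355))) = sqrt(-4151265 + (22/3 - 1420/3)) = sqrt(-4151265 - 466) = sqrt(-4151731) = I*sqrt(4151731)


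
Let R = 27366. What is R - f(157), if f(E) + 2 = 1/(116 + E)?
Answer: 7471463/273 ≈ 27368.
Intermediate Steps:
f(E) = -2 + 1/(116 + E)
R - f(157) = 27366 - (-231 - 2*157)/(116 + 157) = 27366 - (-231 - 314)/273 = 27366 - (-545)/273 = 27366 - 1*(-545/273) = 27366 + 545/273 = 7471463/273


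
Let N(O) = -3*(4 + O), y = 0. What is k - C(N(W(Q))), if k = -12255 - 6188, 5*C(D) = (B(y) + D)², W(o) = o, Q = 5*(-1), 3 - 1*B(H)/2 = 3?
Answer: -92224/5 ≈ -18445.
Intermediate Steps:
B(H) = 0 (B(H) = 6 - 2*3 = 6 - 6 = 0)
Q = -5
N(O) = -12 - 3*O
C(D) = D²/5 (C(D) = (0 + D)²/5 = D²/5)
k = -18443
k - C(N(W(Q))) = -18443 - (-12 - 3*(-5))²/5 = -18443 - (-12 + 15)²/5 = -18443 - 3²/5 = -18443 - 9/5 = -92224/5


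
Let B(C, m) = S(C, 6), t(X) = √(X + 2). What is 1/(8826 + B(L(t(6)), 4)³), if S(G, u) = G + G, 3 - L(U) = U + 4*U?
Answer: -11721/55021918 - 4540*√2/27510959 ≈ -0.00044640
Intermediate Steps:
t(X) = √(2 + X)
L(U) = 3 - 5*U (L(U) = 3 - (U + 4*U) = 3 - 5*U)
S(G, u) = 2*G
B(C, m) = 2*C
1/(8826 + B(L(t(6)), 4)³) = 1/(8826 + (2*(3 - 5*√(2 + 6)))³) = 1/(8826 + (2*(3 - 10*√2))³) = 1/(8826 + (6 - 20*√2)³)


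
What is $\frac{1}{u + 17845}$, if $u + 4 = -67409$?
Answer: $- \frac{1}{49568} \approx -2.0174 \cdot 10^{-5}$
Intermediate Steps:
$u = -67413$ ($u = -4 - 67409 = -67413$)
$\frac{1}{u + 17845} = \frac{1}{-67413 + 17845} = \frac{1}{-49568} = - \frac{1}{49568}$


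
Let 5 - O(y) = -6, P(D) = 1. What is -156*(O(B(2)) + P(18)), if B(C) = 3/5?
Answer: -1872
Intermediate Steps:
B(C) = ⅗ (B(C) = 3*(⅕) = ⅗)
O(y) = 11 (O(y) = 5 - 1*(-6) = 5 + 6 = 11)
-156*(O(B(2)) + P(18)) = -156*(11 + 1) = -156*12 = -1872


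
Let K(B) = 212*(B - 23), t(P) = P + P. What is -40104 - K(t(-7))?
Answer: -32260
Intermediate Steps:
t(P) = 2*P
K(B) = -4876 + 212*B (K(B) = 212*(-23 + B) = -4876 + 212*B)
-40104 - K(t(-7)) = -40104 - (-4876 + 212*(2*(-7))) = -40104 - (-4876 + 212*(-14)) = -40104 - (-4876 - 2968) = -40104 - 1*(-7844) = -40104 + 7844 = -32260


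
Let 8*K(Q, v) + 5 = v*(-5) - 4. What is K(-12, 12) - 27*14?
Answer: -3093/8 ≈ -386.63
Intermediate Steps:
K(Q, v) = -9/8 - 5*v/8 (K(Q, v) = -5/8 + (v*(-5) - 4)/8 = -5/8 + (-5*v - 4)/8 = -5/8 + (-4 - 5*v)/8 = -5/8 + (-½ - 5*v/8) = -9/8 - 5*v/8)
K(-12, 12) - 27*14 = (-9/8 - 5/8*12) - 27*14 = (-9/8 - 15/2) - 378 = -69/8 - 378 = -3093/8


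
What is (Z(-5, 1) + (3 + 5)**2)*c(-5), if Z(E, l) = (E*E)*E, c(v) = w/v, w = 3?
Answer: 183/5 ≈ 36.600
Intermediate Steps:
c(v) = 3/v
Z(E, l) = E**3 (Z(E, l) = E**2*E = E**3)
(Z(-5, 1) + (3 + 5)**2)*c(-5) = ((-5)**3 + (3 + 5)**2)*(3/(-5)) = (-125 + 8**2)*(3*(-1/5)) = (-125 + 64)*(-3/5) = -61*(-3/5) = 183/5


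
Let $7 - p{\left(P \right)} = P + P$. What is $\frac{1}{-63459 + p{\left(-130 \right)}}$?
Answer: $- \frac{1}{63192} \approx -1.5825 \cdot 10^{-5}$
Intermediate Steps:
$p{\left(P \right)} = 7 - 2 P$ ($p{\left(P \right)} = 7 - \left(P + P\right) = 7 - 2 P$)
$\frac{1}{-63459 + p{\left(-130 \right)}} = \frac{1}{-63459 + \left(7 - -260\right)} = \frac{1}{-63459 + \left(7 + 260\right)} = \frac{1}{-63459 + 267} = \frac{1}{-63192} = - \frac{1}{63192}$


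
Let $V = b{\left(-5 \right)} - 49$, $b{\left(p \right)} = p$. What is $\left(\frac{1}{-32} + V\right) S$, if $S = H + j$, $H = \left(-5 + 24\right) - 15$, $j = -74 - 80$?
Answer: $\frac{129675}{16} \approx 8104.7$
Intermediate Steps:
$j = -154$ ($j = -74 - 80 = -154$)
$H = 4$ ($H = 19 - 15 = 4$)
$V = -54$ ($V = -5 - 49 = -54$)
$S = -150$ ($S = 4 - 154 = -150$)
$\left(\frac{1}{-32} + V\right) S = \left(\frac{1}{-32} - 54\right) \left(-150\right) = \left(- \frac{1}{32} - 54\right) \left(-150\right) = \left(- \frac{1729}{32}\right) \left(-150\right) = \frac{129675}{16}$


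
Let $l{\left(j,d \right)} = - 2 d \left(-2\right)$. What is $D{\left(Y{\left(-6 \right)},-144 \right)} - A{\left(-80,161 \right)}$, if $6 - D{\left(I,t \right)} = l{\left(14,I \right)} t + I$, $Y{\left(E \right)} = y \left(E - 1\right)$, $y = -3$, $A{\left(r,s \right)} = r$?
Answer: $12161$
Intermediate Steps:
$l{\left(j,d \right)} = 4 d$
$Y{\left(E \right)} = 3 - 3 E$ ($Y{\left(E \right)} = - 3 \left(E - 1\right) = - 3 \left(-1 + E\right) = 3 - 3 E$)
$D{\left(I,t \right)} = 6 - I - 4 I t$ ($D{\left(I,t \right)} = 6 - \left(4 I t + I\right) = 6 - \left(I + 4 I t\right) = 6 - I - 4 I t$)
$D{\left(Y{\left(-6 \right)},-144 \right)} - A{\left(-80,161 \right)} = \left(6 - \left(3 - -18\right) - 4 \left(3 - -18\right) \left(-144\right)\right) - -80 = \left(6 - \left(3 + 18\right) - 4 \left(3 + 18\right) \left(-144\right)\right) + 80 = \left(6 - 21 - 84 \left(-144\right)\right) + 80 = \left(6 - 21 + 12096\right) + 80 = 12081 + 80 = 12161$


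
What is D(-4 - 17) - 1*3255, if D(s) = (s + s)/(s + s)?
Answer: -3254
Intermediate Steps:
D(s) = 1 (D(s) = (2*s)/((2*s)) = (2*s)*(1/(2*s)) = 1)
D(-4 - 17) - 1*3255 = 1 - 1*3255 = 1 - 3255 = -3254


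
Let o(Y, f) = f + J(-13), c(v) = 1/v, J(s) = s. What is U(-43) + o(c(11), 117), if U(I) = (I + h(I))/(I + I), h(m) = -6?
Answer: 8993/86 ≈ 104.57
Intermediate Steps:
o(Y, f) = -13 + f (o(Y, f) = f - 13 = -13 + f)
U(I) = (-6 + I)/(2*I) (U(I) = (I - 6)/(I + I) = (-6 + I)/((2*I)) = (-6 + I)*(1/(2*I)) = (-6 + I)/(2*I))
U(-43) + o(c(11), 117) = (1/2)*(-6 - 43)/(-43) + (-13 + 117) = (1/2)*(-1/43)*(-49) + 104 = 49/86 + 104 = 8993/86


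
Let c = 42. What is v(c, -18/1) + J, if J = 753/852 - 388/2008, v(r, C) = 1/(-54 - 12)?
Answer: 1588849/2352372 ≈ 0.67542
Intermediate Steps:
v(r, C) = -1/66 (v(r, C) = 1/(-66) = -1/66)
J = 49227/71284 (J = 753*(1/852) - 388*1/2008 = 251/284 - 97/502 = 49227/71284 ≈ 0.69058)
v(c, -18/1) + J = -1/66 + 49227/71284 = 1588849/2352372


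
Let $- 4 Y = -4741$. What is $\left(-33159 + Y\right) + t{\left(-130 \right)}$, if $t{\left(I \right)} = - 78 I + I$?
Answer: $- \frac{87855}{4} \approx -21964.0$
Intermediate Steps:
$Y = \frac{4741}{4}$ ($Y = \left(- \frac{1}{4}\right) \left(-4741\right) = \frac{4741}{4} \approx 1185.3$)
$t{\left(I \right)} = - 77 I$
$\left(-33159 + Y\right) + t{\left(-130 \right)} = \left(-33159 + \frac{4741}{4}\right) - -10010 = - \frac{127895}{4} + 10010 = - \frac{87855}{4}$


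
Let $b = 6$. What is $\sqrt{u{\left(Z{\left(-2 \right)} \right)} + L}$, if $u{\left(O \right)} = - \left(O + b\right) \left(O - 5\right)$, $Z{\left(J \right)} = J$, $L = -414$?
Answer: $i \sqrt{386} \approx 19.647 i$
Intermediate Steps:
$u{\left(O \right)} = - \left(-5 + O\right) \left(6 + O\right)$ ($u{\left(O \right)} = - \left(O + 6\right) \left(O - 5\right) = - \left(6 + O\right) \left(-5 + O\right) = - \left(-5 + O\right) \left(6 + O\right)$)
$\sqrt{u{\left(Z{\left(-2 \right)} \right)} + L} = \sqrt{\left(30 - -2 - \left(-2\right)^{2}\right) - 414} = \sqrt{\left(30 + 2 - 4\right) - 414} = \sqrt{28 - 414} = \sqrt{-386} = i \sqrt{386}$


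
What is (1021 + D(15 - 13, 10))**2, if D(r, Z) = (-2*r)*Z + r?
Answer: 966289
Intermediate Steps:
D(r, Z) = r - 2*Z*r (D(r, Z) = -2*Z*r + r = r - 2*Z*r)
(1021 + D(15 - 13, 10))**2 = (1021 + (15 - 13)*(1 - 2*10))**2 = (1021 + 2*(1 - 20))**2 = (1021 + 2*(-19))**2 = (1021 - 38)**2 = 983**2 = 966289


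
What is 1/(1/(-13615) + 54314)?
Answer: 13615/739485109 ≈ 1.8411e-5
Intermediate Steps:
1/(1/(-13615) + 54314) = 1/(-1/13615 + 54314) = 1/(739485109/13615) = 13615/739485109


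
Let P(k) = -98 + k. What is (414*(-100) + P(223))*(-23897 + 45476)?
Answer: -890673225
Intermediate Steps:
(414*(-100) + P(223))*(-23897 + 45476) = (414*(-100) + (-98 + 223))*(-23897 + 45476) = (-41400 + 125)*21579 = -41275*21579 = -890673225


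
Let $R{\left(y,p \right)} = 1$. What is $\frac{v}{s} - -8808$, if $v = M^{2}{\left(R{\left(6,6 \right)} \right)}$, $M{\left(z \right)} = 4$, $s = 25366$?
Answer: $\frac{111711872}{12683} \approx 8808.0$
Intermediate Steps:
$v = 16$ ($v = 4^{2} = 16$)
$\frac{v}{s} - -8808 = \frac{16}{25366} - -8808 = 16 \cdot \frac{1}{25366} + 8808 = \frac{8}{12683} + 8808 = \frac{111711872}{12683}$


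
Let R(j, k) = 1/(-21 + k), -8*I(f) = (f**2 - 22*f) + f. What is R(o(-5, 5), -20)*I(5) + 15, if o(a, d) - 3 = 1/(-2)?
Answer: 605/41 ≈ 14.756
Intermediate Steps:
I(f) = -f**2/8 + 21*f/8 (I(f) = -((f**2 - 22*f) + f)/8 = -(f**2 - 21*f)/8 = -f**2/8 + 21*f/8)
o(a, d) = 5/2 (o(a, d) = 3 + 1/(-2) = 3 - 1/2 = 5/2)
R(o(-5, 5), -20)*I(5) + 15 = ((1/8)*5*(21 - 1*5))/(-21 - 20) + 15 = ((1/8)*5*(21 - 5))/(-41) + 15 = -5*16/328 + 15 = -1/41*10 + 15 = -10/41 + 15 = 605/41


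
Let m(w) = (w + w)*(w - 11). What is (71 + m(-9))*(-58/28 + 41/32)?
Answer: -76287/224 ≈ -340.57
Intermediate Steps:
m(w) = 2*w*(-11 + w) (m(w) = (2*w)*(-11 + w) = 2*w*(-11 + w))
(71 + m(-9))*(-58/28 + 41/32) = (71 + 2*(-9)*(-11 - 9))*(-58/28 + 41/32) = (71 + 2*(-9)*(-20))*(-58*1/28 + 41*(1/32)) = (71 + 360)*(-29/14 + 41/32) = 431*(-177/224) = -76287/224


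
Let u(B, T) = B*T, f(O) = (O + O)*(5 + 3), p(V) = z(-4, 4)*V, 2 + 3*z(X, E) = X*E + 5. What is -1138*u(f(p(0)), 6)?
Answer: 0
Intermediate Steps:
z(X, E) = 1 + E*X/3 (z(X, E) = -⅔ + (X*E + 5)/3 = -⅔ + (E*X + 5)/3 = -⅔ + (5 + E*X)/3 = -⅔ + (5/3 + E*X/3) = 1 + E*X/3)
p(V) = -13*V/3 (p(V) = (1 + (⅓)*4*(-4))*V = (1 - 16/3)*V = -13*V/3)
f(O) = 16*O (f(O) = (2*O)*8 = 16*O)
-1138*u(f(p(0)), 6) = -1138*16*(-13/3*0)*6 = -1138*16*0*6 = -0*6 = -1138*0 = 0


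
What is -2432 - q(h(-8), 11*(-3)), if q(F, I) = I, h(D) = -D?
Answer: -2399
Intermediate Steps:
-2432 - q(h(-8), 11*(-3)) = -2432 - 11*(-3) = -2432 - 1*(-33) = -2432 + 33 = -2399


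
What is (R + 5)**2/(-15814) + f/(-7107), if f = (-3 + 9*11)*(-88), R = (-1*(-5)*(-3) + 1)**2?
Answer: -51177745/37463366 ≈ -1.3661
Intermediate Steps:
R = 196 (R = (5*(-3) + 1)**2 = (-15 + 1)**2 = (-14)**2 = 196)
f = -8448 (f = (-3 + 99)*(-88) = 96*(-88) = -8448)
(R + 5)**2/(-15814) + f/(-7107) = (196 + 5)**2/(-15814) - 8448/(-7107) = 201**2*(-1/15814) - 8448*(-1/7107) = 40401*(-1/15814) + 2816/2369 = -40401/15814 + 2816/2369 = -51177745/37463366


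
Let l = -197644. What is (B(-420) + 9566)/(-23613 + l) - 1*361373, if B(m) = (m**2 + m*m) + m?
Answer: -79956667807/221257 ≈ -3.6137e+5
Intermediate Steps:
B(m) = m + 2*m**2 (B(m) = (m**2 + m**2) + m = 2*m**2 + m = m + 2*m**2)
(B(-420) + 9566)/(-23613 + l) - 1*361373 = (-420*(1 + 2*(-420)) + 9566)/(-23613 - 197644) - 1*361373 = (-420*(1 - 840) + 9566)/(-221257) - 361373 = (-420*(-839) + 9566)*(-1/221257) - 361373 = (352380 + 9566)*(-1/221257) - 361373 = 361946*(-1/221257) - 361373 = -361946/221257 - 361373 = -79956667807/221257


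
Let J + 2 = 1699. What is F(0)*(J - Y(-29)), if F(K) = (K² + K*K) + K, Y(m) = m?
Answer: 0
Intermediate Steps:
J = 1697 (J = -2 + 1699 = 1697)
F(K) = K + 2*K² (F(K) = (K² + K²) + K = 2*K² + K = K + 2*K²)
F(0)*(J - Y(-29)) = (0*(1 + 2*0))*(1697 - 1*(-29)) = (0*(1 + 0))*(1697 + 29) = (0*1)*1726 = 0*1726 = 0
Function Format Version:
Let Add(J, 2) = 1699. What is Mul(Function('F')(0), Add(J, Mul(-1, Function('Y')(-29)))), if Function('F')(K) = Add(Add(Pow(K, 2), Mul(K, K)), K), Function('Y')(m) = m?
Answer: 0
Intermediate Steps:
J = 1697 (J = Add(-2, 1699) = 1697)
Function('F')(K) = Add(K, Mul(2, Pow(K, 2))) (Function('F')(K) = Add(Add(Pow(K, 2), Pow(K, 2)), K) = Add(Mul(2, Pow(K, 2)), K) = Add(K, Mul(2, Pow(K, 2))))
Mul(Function('F')(0), Add(J, Mul(-1, Function('Y')(-29)))) = Mul(Mul(0, Add(1, Mul(2, 0))), Add(1697, Mul(-1, -29))) = Mul(Mul(0, Add(1, 0)), Add(1697, 29)) = Mul(Mul(0, 1), 1726) = Mul(0, 1726) = 0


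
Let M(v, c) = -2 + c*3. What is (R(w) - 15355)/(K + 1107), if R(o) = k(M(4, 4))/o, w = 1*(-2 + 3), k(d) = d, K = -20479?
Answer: 15345/19372 ≈ 0.79212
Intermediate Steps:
M(v, c) = -2 + 3*c
w = 1 (w = 1*1 = 1)
R(o) = 10/o (R(o) = (-2 + 3*4)/o = (-2 + 12)/o = 10/o)
(R(w) - 15355)/(K + 1107) = (10/1 - 15355)/(-20479 + 1107) = (10*1 - 15355)/(-19372) = (10 - 15355)*(-1/19372) = -15345*(-1/19372) = 15345/19372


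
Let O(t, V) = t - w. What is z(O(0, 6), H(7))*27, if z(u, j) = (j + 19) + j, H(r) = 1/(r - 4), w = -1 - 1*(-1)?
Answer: 531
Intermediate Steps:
w = 0 (w = -1 + 1 = 0)
O(t, V) = t (O(t, V) = t - 1*0 = t + 0 = t)
H(r) = 1/(-4 + r)
z(u, j) = 19 + 2*j (z(u, j) = (19 + j) + j = 19 + 2*j)
z(O(0, 6), H(7))*27 = (19 + 2/(-4 + 7))*27 = (19 + 2/3)*27 = (19 + 2*(⅓))*27 = (19 + ⅔)*27 = (59/3)*27 = 531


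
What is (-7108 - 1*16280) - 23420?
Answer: -46808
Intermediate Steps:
(-7108 - 1*16280) - 23420 = (-7108 - 16280) - 23420 = -23388 - 23420 = -46808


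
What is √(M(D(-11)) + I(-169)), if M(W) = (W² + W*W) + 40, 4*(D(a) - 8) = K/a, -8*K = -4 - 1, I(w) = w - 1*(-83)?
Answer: √10103858/352 ≈ 9.0303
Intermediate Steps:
I(w) = 83 + w (I(w) = w + 83 = 83 + w)
K = 5/8 (K = -(-4 - 1)/8 = -⅛*(-5) = 5/8 ≈ 0.62500)
D(a) = 8 + 5/(32*a) (D(a) = 8 + (5/(8*a))/4 = 8 + 5/(32*a))
M(W) = 40 + 2*W² (M(W) = (W² + W²) + 40 = 2*W² + 40 = 40 + 2*W²)
√(M(D(-11)) + I(-169)) = √((40 + 2*(8 + (5/32)/(-11))²) + (83 - 169)) = √((40 + 2*(8 + (5/32)*(-1/11))²) - 86) = √((40 + 2*(8 - 5/352)²) - 86) = √((40 + 2*(2811/352)²) - 86) = √((40 + 2*(7901721/123904)) - 86) = √((40 + 7901721/61952) - 86) = √(10379801/61952 - 86) = √(5051929/61952) = √10103858/352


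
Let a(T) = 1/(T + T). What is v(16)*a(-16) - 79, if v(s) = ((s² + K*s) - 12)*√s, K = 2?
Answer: -227/2 ≈ -113.50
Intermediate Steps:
a(T) = 1/(2*T)
v(s) = √s*(-12 + s² + 2*s) (v(s) = ((s² + 2*s) - 12)*√s = (-12 + s² + 2*s)*√s = √s*(-12 + s² + 2*s))
v(16)*a(-16) - 79 = (√16*(-12 + 16² + 2*16))*((½)/(-16)) - 79 = (4*(-12 + 256 + 32))*((½)*(-1/16)) - 79 = (4*276)*(-1/32) - 79 = 1104*(-1/32) - 79 = -69/2 - 79 = -227/2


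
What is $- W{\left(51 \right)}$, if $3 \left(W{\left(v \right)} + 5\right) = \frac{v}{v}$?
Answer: $\frac{14}{3} \approx 4.6667$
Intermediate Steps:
$W{\left(v \right)} = - \frac{14}{3}$ ($W{\left(v \right)} = -5 + \frac{v \frac{1}{v}}{3} = -5 + \frac{1}{3} \cdot 1 = -5 + \frac{1}{3} = - \frac{14}{3}$)
$- W{\left(51 \right)} = \left(-1\right) \left(- \frac{14}{3}\right) = \frac{14}{3}$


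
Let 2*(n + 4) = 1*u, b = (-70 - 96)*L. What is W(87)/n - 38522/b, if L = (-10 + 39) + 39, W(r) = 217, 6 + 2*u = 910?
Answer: 161785/36852 ≈ 4.3901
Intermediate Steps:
u = 452 (u = -3 + (½)*910 = -3 + 455 = 452)
L = 68 (L = 29 + 39 = 68)
b = -11288 (b = (-70 - 96)*68 = -166*68 = -11288)
n = 222 (n = -4 + (1*452)/2 = -4 + (½)*452 = -4 + 226 = 222)
W(87)/n - 38522/b = 217/222 - 38522/(-11288) = 217*(1/222) - 38522*(-1/11288) = 217/222 + 1133/332 = 161785/36852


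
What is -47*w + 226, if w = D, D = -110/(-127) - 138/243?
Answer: 2180666/10287 ≈ 211.98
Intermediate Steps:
D = 3068/10287 (D = -110*(-1/127) - 138*1/243 = 110/127 - 46/81 = 3068/10287 ≈ 0.29824)
w = 3068/10287 ≈ 0.29824
-47*w + 226 = -47*3068/10287 + 226 = -144196/10287 + 226 = 2180666/10287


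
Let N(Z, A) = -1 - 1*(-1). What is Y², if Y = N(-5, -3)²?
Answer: 0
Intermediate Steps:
N(Z, A) = 0 (N(Z, A) = -1 + 1 = 0)
Y = 0 (Y = 0² = 0)
Y² = 0² = 0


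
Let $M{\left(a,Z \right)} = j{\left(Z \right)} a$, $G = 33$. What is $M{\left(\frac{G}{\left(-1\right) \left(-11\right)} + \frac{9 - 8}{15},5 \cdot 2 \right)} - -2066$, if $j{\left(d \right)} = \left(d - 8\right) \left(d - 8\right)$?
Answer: $\frac{31174}{15} \approx 2078.3$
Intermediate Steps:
$j{\left(d \right)} = \left(-8 + d\right)^{2}$ ($j{\left(d \right)} = \left(-8 + d\right) \left(-8 + d\right) = \left(-8 + d\right)^{2}$)
$M{\left(a,Z \right)} = a \left(-8 + Z\right)^{2}$ ($M{\left(a,Z \right)} = \left(-8 + Z\right)^{2} a = a \left(-8 + Z\right)^{2}$)
$M{\left(\frac{G}{\left(-1\right) \left(-11\right)} + \frac{9 - 8}{15},5 \cdot 2 \right)} - -2066 = \left(\frac{33}{\left(-1\right) \left(-11\right)} + \frac{9 - 8}{15}\right) \left(-8 + 5 \cdot 2\right)^{2} - -2066 = \left(\frac{33}{11} + \left(9 - 8\right) \frac{1}{15}\right) \left(-8 + 10\right)^{2} + 2066 = \left(33 \cdot \frac{1}{11} + 1 \cdot \frac{1}{15}\right) 2^{2} + 2066 = \left(3 + \frac{1}{15}\right) 4 + 2066 = \frac{46}{15} \cdot 4 + 2066 = \frac{184}{15} + 2066 = \frac{31174}{15}$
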